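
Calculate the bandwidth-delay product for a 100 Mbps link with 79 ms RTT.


BDP = bandwidth * RTT
= 100 Mbps * 79 ms
= 100 * 1e6 * 79 / 1000 bits
= 7900000 bits
= 987500 bytes
= 964.3555 KB
BDP = 7900000 bits (987500 bytes)


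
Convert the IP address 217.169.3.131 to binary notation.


217 = 11011001
169 = 10101001
3 = 00000011
131 = 10000011
Binary: 11011001.10101001.00000011.10000011


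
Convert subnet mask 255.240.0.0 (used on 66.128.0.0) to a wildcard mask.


Subnet mask: 255.240.0.0
Wildcard = 255.255.255.255 - subnet mask
255 - 255 = 0
255 - 240 = 15
255 - 0 = 255
255 - 0 = 255
Wildcard: 0.15.255.255


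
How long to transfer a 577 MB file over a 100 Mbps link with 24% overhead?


Effective throughput = 100 * (1 - 24/100) = 76 Mbps
File size in Mb = 577 * 8 = 4616 Mb
Time = 4616 / 76
Time = 60.7368 seconds


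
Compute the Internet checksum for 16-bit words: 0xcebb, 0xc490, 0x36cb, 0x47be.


Sum all words (with carry folding):
+ 0xcebb = 0xcebb
+ 0xc490 = 0x934c
+ 0x36cb = 0xca17
+ 0x47be = 0x11d6
One's complement: ~0x11d6
Checksum = 0xee29


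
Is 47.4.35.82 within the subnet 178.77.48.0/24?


Subnet network: 178.77.48.0
Test IP AND mask: 47.4.35.0
No, 47.4.35.82 is not in 178.77.48.0/24


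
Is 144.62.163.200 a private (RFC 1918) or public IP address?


RFC 1918 private ranges:
  10.0.0.0/8 (10.0.0.0 - 10.255.255.255)
  172.16.0.0/12 (172.16.0.0 - 172.31.255.255)
  192.168.0.0/16 (192.168.0.0 - 192.168.255.255)
Public (not in any RFC 1918 range)


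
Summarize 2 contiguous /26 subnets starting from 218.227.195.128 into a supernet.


Original prefix: /26
Number of subnets: 2 = 2^1
New prefix = 26 - 1 = 25
Supernet: 218.227.195.128/25


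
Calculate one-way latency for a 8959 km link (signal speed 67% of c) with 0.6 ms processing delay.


Speed = 0.67 * 3e5 km/s = 201000 km/s
Propagation delay = 8959 / 201000 = 0.0446 s = 44.5721 ms
Processing delay = 0.6 ms
Total one-way latency = 45.1721 ms


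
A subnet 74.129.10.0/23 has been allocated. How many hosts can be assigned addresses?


Host bits = 32 - 23 = 9
Total addresses = 2^9 = 512
Usable = total - 2 (network and broadcast)
Usable hosts: 510


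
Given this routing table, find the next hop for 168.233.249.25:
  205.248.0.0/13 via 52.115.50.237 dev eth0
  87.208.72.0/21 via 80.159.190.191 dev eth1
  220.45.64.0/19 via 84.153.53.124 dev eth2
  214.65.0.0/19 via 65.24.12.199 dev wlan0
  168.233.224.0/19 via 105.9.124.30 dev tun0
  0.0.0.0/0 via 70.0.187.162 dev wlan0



Longest prefix match for 168.233.249.25:
  /13 205.248.0.0: no
  /21 87.208.72.0: no
  /19 220.45.64.0: no
  /19 214.65.0.0: no
  /19 168.233.224.0: MATCH
  /0 0.0.0.0: MATCH
Selected: next-hop 105.9.124.30 via tun0 (matched /19)


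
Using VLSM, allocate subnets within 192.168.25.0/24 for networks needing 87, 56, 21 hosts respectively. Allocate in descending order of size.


87 hosts -> /25 (126 usable): 192.168.25.0/25
56 hosts -> /26 (62 usable): 192.168.25.128/26
21 hosts -> /27 (30 usable): 192.168.25.192/27
Allocation: 192.168.25.0/25 (87 hosts, 126 usable); 192.168.25.128/26 (56 hosts, 62 usable); 192.168.25.192/27 (21 hosts, 30 usable)


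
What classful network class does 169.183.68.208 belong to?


First octet: 169
Binary: 10101001
10xxxxxx -> Class B (128-191)
Class B, default mask 255.255.0.0 (/16)


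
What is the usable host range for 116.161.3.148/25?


Network: 116.161.3.128
Broadcast: 116.161.3.255
First usable = network + 1
Last usable = broadcast - 1
Range: 116.161.3.129 to 116.161.3.254


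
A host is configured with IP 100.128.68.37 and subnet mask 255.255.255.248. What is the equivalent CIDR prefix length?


Binary: 11111111.11111111.11111111.11111000
Count leading 1s
Prefix: /29


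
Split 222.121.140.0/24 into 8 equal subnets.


New prefix = 24 + 3 = 27
Each subnet has 32 addresses
  222.121.140.0/27
  222.121.140.32/27
  222.121.140.64/27
  222.121.140.96/27
  222.121.140.128/27
  222.121.140.160/27
  222.121.140.192/27
  222.121.140.224/27
Subnets: 222.121.140.0/27, 222.121.140.32/27, 222.121.140.64/27, 222.121.140.96/27, 222.121.140.128/27, 222.121.140.160/27, 222.121.140.192/27, 222.121.140.224/27


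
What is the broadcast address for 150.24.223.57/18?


Network: 150.24.192.0/18
Host bits = 14
Set all host bits to 1:
Broadcast: 150.24.255.255


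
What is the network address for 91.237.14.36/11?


IP:   01011011.11101101.00001110.00100100
Mask: 11111111.11100000.00000000.00000000
AND operation:
Net:  01011011.11100000.00000000.00000000
Network: 91.224.0.0/11


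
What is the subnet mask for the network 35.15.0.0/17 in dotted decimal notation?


/17 means 17 network bits, 15 host bits
Binary: 11111111111111111000000000000000
Mask: 255.255.128.0


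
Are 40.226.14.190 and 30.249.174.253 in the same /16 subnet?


Mask: 255.255.0.0
40.226.14.190 AND mask = 40.226.0.0
30.249.174.253 AND mask = 30.249.0.0
No, different subnets (40.226.0.0 vs 30.249.0.0)


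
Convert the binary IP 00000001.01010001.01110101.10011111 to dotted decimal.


00000001 = 1
01010001 = 81
01110101 = 117
10011111 = 159
IP: 1.81.117.159


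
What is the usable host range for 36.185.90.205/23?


Network: 36.185.90.0
Broadcast: 36.185.91.255
First usable = network + 1
Last usable = broadcast - 1
Range: 36.185.90.1 to 36.185.91.254


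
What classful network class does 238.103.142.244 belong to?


First octet: 238
Binary: 11101110
1110xxxx -> Class D (224-239)
Class D (multicast), default mask N/A


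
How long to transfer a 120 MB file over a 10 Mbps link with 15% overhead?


Effective throughput = 10 * (1 - 15/100) = 8.5 Mbps
File size in Mb = 120 * 8 = 960 Mb
Time = 960 / 8.5
Time = 112.9412 seconds


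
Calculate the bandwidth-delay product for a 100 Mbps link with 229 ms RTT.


BDP = bandwidth * RTT
= 100 Mbps * 229 ms
= 100 * 1e6 * 229 / 1000 bits
= 22900000 bits
= 2862500 bytes
= 2795.4102 KB
BDP = 22900000 bits (2862500 bytes)


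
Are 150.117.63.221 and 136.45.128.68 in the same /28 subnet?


Mask: 255.255.255.240
150.117.63.221 AND mask = 150.117.63.208
136.45.128.68 AND mask = 136.45.128.64
No, different subnets (150.117.63.208 vs 136.45.128.64)


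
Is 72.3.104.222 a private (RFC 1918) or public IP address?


RFC 1918 private ranges:
  10.0.0.0/8 (10.0.0.0 - 10.255.255.255)
  172.16.0.0/12 (172.16.0.0 - 172.31.255.255)
  192.168.0.0/16 (192.168.0.0 - 192.168.255.255)
Public (not in any RFC 1918 range)


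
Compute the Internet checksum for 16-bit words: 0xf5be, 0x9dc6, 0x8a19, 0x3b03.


Sum all words (with carry folding):
+ 0xf5be = 0xf5be
+ 0x9dc6 = 0x9385
+ 0x8a19 = 0x1d9f
+ 0x3b03 = 0x58a2
One's complement: ~0x58a2
Checksum = 0xa75d


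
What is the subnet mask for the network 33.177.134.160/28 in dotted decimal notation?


/28 means 28 network bits, 4 host bits
Binary: 11111111111111111111111111110000
Mask: 255.255.255.240


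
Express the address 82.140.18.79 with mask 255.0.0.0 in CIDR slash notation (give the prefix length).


Binary: 11111111.00000000.00000000.00000000
Count leading 1s
Prefix: /8


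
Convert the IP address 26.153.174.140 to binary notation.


26 = 00011010
153 = 10011001
174 = 10101110
140 = 10001100
Binary: 00011010.10011001.10101110.10001100


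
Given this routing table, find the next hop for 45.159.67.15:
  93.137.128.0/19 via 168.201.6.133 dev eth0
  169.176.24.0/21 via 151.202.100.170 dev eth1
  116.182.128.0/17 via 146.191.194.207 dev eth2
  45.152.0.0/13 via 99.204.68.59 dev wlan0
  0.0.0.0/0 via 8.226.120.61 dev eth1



Longest prefix match for 45.159.67.15:
  /19 93.137.128.0: no
  /21 169.176.24.0: no
  /17 116.182.128.0: no
  /13 45.152.0.0: MATCH
  /0 0.0.0.0: MATCH
Selected: next-hop 99.204.68.59 via wlan0 (matched /13)


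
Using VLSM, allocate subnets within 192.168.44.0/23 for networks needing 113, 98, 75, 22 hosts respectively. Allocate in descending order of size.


113 hosts -> /25 (126 usable): 192.168.44.0/25
98 hosts -> /25 (126 usable): 192.168.44.128/25
75 hosts -> /25 (126 usable): 192.168.45.0/25
22 hosts -> /27 (30 usable): 192.168.45.128/27
Allocation: 192.168.44.0/25 (113 hosts, 126 usable); 192.168.44.128/25 (98 hosts, 126 usable); 192.168.45.0/25 (75 hosts, 126 usable); 192.168.45.128/27 (22 hosts, 30 usable)


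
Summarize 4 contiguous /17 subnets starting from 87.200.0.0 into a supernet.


Original prefix: /17
Number of subnets: 4 = 2^2
New prefix = 17 - 2 = 15
Supernet: 87.200.0.0/15


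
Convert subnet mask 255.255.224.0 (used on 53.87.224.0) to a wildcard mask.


Subnet mask: 255.255.224.0
Wildcard = 255.255.255.255 - subnet mask
255 - 255 = 0
255 - 255 = 0
255 - 224 = 31
255 - 0 = 255
Wildcard: 0.0.31.255


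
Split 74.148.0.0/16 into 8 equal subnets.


New prefix = 16 + 3 = 19
Each subnet has 8192 addresses
  74.148.0.0/19
  74.148.32.0/19
  74.148.64.0/19
  74.148.96.0/19
  74.148.128.0/19
  74.148.160.0/19
  74.148.192.0/19
  74.148.224.0/19
Subnets: 74.148.0.0/19, 74.148.32.0/19, 74.148.64.0/19, 74.148.96.0/19, 74.148.128.0/19, 74.148.160.0/19, 74.148.192.0/19, 74.148.224.0/19


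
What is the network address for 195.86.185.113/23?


IP:   11000011.01010110.10111001.01110001
Mask: 11111111.11111111.11111110.00000000
AND operation:
Net:  11000011.01010110.10111000.00000000
Network: 195.86.184.0/23


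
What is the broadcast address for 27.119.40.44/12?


Network: 27.112.0.0/12
Host bits = 20
Set all host bits to 1:
Broadcast: 27.127.255.255


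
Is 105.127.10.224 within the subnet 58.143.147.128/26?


Subnet network: 58.143.147.128
Test IP AND mask: 105.127.10.192
No, 105.127.10.224 is not in 58.143.147.128/26


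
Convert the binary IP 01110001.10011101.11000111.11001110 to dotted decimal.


01110001 = 113
10011101 = 157
11000111 = 199
11001110 = 206
IP: 113.157.199.206


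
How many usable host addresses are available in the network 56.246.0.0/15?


Host bits = 32 - 15 = 17
Total addresses = 2^17 = 131072
Usable = total - 2 (network and broadcast)
Usable hosts: 131070


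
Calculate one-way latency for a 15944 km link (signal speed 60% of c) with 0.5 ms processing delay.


Speed = 0.6 * 3e5 km/s = 180000 km/s
Propagation delay = 15944 / 180000 = 0.0886 s = 88.5778 ms
Processing delay = 0.5 ms
Total one-way latency = 89.0778 ms


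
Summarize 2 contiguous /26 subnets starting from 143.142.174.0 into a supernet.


Original prefix: /26
Number of subnets: 2 = 2^1
New prefix = 26 - 1 = 25
Supernet: 143.142.174.0/25


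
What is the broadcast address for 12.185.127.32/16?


Network: 12.185.0.0/16
Host bits = 16
Set all host bits to 1:
Broadcast: 12.185.255.255


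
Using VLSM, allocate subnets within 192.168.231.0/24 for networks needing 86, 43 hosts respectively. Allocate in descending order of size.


86 hosts -> /25 (126 usable): 192.168.231.0/25
43 hosts -> /26 (62 usable): 192.168.231.128/26
Allocation: 192.168.231.0/25 (86 hosts, 126 usable); 192.168.231.128/26 (43 hosts, 62 usable)


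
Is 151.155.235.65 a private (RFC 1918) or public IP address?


RFC 1918 private ranges:
  10.0.0.0/8 (10.0.0.0 - 10.255.255.255)
  172.16.0.0/12 (172.16.0.0 - 172.31.255.255)
  192.168.0.0/16 (192.168.0.0 - 192.168.255.255)
Public (not in any RFC 1918 range)


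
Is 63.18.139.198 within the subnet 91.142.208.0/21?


Subnet network: 91.142.208.0
Test IP AND mask: 63.18.136.0
No, 63.18.139.198 is not in 91.142.208.0/21


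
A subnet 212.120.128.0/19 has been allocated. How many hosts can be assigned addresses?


Host bits = 32 - 19 = 13
Total addresses = 2^13 = 8192
Usable = total - 2 (network and broadcast)
Usable hosts: 8190


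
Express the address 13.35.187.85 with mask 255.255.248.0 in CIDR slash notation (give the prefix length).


Binary: 11111111.11111111.11111000.00000000
Count leading 1s
Prefix: /21


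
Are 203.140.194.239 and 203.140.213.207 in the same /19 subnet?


Mask: 255.255.224.0
203.140.194.239 AND mask = 203.140.192.0
203.140.213.207 AND mask = 203.140.192.0
Yes, same subnet (203.140.192.0)


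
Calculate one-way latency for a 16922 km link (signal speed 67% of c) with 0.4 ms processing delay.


Speed = 0.67 * 3e5 km/s = 201000 km/s
Propagation delay = 16922 / 201000 = 0.0842 s = 84.1891 ms
Processing delay = 0.4 ms
Total one-way latency = 84.5891 ms


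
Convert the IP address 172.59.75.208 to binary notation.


172 = 10101100
59 = 00111011
75 = 01001011
208 = 11010000
Binary: 10101100.00111011.01001011.11010000


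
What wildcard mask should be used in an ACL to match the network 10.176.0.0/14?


Subnet mask: 255.252.0.0
Wildcard = 255.255.255.255 - subnet mask
255 - 255 = 0
255 - 252 = 3
255 - 0 = 255
255 - 0 = 255
Wildcard: 0.3.255.255


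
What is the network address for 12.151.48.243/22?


IP:   00001100.10010111.00110000.11110011
Mask: 11111111.11111111.11111100.00000000
AND operation:
Net:  00001100.10010111.00110000.00000000
Network: 12.151.48.0/22


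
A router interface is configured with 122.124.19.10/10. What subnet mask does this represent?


/10 means 10 network bits, 22 host bits
Binary: 11111111110000000000000000000000
Mask: 255.192.0.0


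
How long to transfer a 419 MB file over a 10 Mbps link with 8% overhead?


Effective throughput = 10 * (1 - 8/100) = 9.2 Mbps
File size in Mb = 419 * 8 = 3352 Mb
Time = 3352 / 9.2
Time = 364.3478 seconds


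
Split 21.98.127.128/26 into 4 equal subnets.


New prefix = 26 + 2 = 28
Each subnet has 16 addresses
  21.98.127.128/28
  21.98.127.144/28
  21.98.127.160/28
  21.98.127.176/28
Subnets: 21.98.127.128/28, 21.98.127.144/28, 21.98.127.160/28, 21.98.127.176/28


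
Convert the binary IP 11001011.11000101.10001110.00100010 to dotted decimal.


11001011 = 203
11000101 = 197
10001110 = 142
00100010 = 34
IP: 203.197.142.34


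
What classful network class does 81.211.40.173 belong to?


First octet: 81
Binary: 01010001
0xxxxxxx -> Class A (1-126)
Class A, default mask 255.0.0.0 (/8)


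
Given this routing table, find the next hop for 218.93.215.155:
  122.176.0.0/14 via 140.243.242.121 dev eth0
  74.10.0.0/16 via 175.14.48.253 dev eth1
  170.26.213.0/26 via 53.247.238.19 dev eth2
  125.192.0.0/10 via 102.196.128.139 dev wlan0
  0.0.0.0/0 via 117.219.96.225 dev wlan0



Longest prefix match for 218.93.215.155:
  /14 122.176.0.0: no
  /16 74.10.0.0: no
  /26 170.26.213.0: no
  /10 125.192.0.0: no
  /0 0.0.0.0: MATCH
Selected: next-hop 117.219.96.225 via wlan0 (matched /0)


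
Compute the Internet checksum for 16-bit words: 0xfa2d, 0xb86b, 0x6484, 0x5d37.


Sum all words (with carry folding):
+ 0xfa2d = 0xfa2d
+ 0xb86b = 0xb299
+ 0x6484 = 0x171e
+ 0x5d37 = 0x7455
One's complement: ~0x7455
Checksum = 0x8baa


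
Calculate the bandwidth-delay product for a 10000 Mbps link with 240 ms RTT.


BDP = bandwidth * RTT
= 10000 Mbps * 240 ms
= 10000 * 1e6 * 240 / 1000 bits
= 2400000000 bits
= 300000000 bytes
= 292968.75 KB
BDP = 2400000000 bits (300000000 bytes)


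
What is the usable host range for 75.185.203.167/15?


Network: 75.184.0.0
Broadcast: 75.185.255.255
First usable = network + 1
Last usable = broadcast - 1
Range: 75.184.0.1 to 75.185.255.254


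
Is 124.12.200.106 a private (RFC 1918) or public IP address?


RFC 1918 private ranges:
  10.0.0.0/8 (10.0.0.0 - 10.255.255.255)
  172.16.0.0/12 (172.16.0.0 - 172.31.255.255)
  192.168.0.0/16 (192.168.0.0 - 192.168.255.255)
Public (not in any RFC 1918 range)


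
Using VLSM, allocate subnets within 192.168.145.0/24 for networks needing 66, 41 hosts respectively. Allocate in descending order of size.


66 hosts -> /25 (126 usable): 192.168.145.0/25
41 hosts -> /26 (62 usable): 192.168.145.128/26
Allocation: 192.168.145.0/25 (66 hosts, 126 usable); 192.168.145.128/26 (41 hosts, 62 usable)


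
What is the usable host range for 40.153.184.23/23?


Network: 40.153.184.0
Broadcast: 40.153.185.255
First usable = network + 1
Last usable = broadcast - 1
Range: 40.153.184.1 to 40.153.185.254


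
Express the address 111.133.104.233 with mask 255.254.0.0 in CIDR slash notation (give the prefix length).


Binary: 11111111.11111110.00000000.00000000
Count leading 1s
Prefix: /15


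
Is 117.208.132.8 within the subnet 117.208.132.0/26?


Subnet network: 117.208.132.0
Test IP AND mask: 117.208.132.0
Yes, 117.208.132.8 is in 117.208.132.0/26


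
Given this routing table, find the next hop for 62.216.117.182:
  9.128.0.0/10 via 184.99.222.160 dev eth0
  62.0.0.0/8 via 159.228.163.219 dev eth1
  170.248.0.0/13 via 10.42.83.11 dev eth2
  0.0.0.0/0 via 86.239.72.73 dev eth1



Longest prefix match for 62.216.117.182:
  /10 9.128.0.0: no
  /8 62.0.0.0: MATCH
  /13 170.248.0.0: no
  /0 0.0.0.0: MATCH
Selected: next-hop 159.228.163.219 via eth1 (matched /8)


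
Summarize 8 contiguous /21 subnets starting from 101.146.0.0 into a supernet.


Original prefix: /21
Number of subnets: 8 = 2^3
New prefix = 21 - 3 = 18
Supernet: 101.146.0.0/18


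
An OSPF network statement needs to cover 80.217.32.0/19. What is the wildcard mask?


Subnet mask: 255.255.224.0
Wildcard = 255.255.255.255 - subnet mask
255 - 255 = 0
255 - 255 = 0
255 - 224 = 31
255 - 0 = 255
Wildcard: 0.0.31.255


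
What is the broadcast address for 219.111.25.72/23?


Network: 219.111.24.0/23
Host bits = 9
Set all host bits to 1:
Broadcast: 219.111.25.255


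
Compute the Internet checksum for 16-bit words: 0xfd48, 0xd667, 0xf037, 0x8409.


Sum all words (with carry folding):
+ 0xfd48 = 0xfd48
+ 0xd667 = 0xd3b0
+ 0xf037 = 0xc3e8
+ 0x8409 = 0x47f2
One's complement: ~0x47f2
Checksum = 0xb80d


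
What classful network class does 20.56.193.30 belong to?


First octet: 20
Binary: 00010100
0xxxxxxx -> Class A (1-126)
Class A, default mask 255.0.0.0 (/8)


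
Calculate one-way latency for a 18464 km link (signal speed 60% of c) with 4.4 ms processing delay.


Speed = 0.6 * 3e5 km/s = 180000 km/s
Propagation delay = 18464 / 180000 = 0.1026 s = 102.5778 ms
Processing delay = 4.4 ms
Total one-way latency = 106.9778 ms


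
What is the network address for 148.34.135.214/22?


IP:   10010100.00100010.10000111.11010110
Mask: 11111111.11111111.11111100.00000000
AND operation:
Net:  10010100.00100010.10000100.00000000
Network: 148.34.132.0/22


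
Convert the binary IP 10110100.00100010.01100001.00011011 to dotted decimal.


10110100 = 180
00100010 = 34
01100001 = 97
00011011 = 27
IP: 180.34.97.27


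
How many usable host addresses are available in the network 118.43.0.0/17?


Host bits = 32 - 17 = 15
Total addresses = 2^15 = 32768
Usable = total - 2 (network and broadcast)
Usable hosts: 32766


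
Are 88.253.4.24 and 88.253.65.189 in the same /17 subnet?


Mask: 255.255.128.0
88.253.4.24 AND mask = 88.253.0.0
88.253.65.189 AND mask = 88.253.0.0
Yes, same subnet (88.253.0.0)


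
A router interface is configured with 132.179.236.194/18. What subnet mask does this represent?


/18 means 18 network bits, 14 host bits
Binary: 11111111111111111100000000000000
Mask: 255.255.192.0


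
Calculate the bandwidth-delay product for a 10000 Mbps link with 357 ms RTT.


BDP = bandwidth * RTT
= 10000 Mbps * 357 ms
= 10000 * 1e6 * 357 / 1000 bits
= 3570000000 bits
= 446250000 bytes
= 435791.0156 KB
BDP = 3570000000 bits (446250000 bytes)


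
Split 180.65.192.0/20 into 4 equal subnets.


New prefix = 20 + 2 = 22
Each subnet has 1024 addresses
  180.65.192.0/22
  180.65.196.0/22
  180.65.200.0/22
  180.65.204.0/22
Subnets: 180.65.192.0/22, 180.65.196.0/22, 180.65.200.0/22, 180.65.204.0/22


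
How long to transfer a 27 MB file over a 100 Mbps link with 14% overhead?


Effective throughput = 100 * (1 - 14/100) = 86 Mbps
File size in Mb = 27 * 8 = 216 Mb
Time = 216 / 86
Time = 2.5116 seconds


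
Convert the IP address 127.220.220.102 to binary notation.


127 = 01111111
220 = 11011100
220 = 11011100
102 = 01100110
Binary: 01111111.11011100.11011100.01100110


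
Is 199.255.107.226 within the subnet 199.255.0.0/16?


Subnet network: 199.255.0.0
Test IP AND mask: 199.255.0.0
Yes, 199.255.107.226 is in 199.255.0.0/16


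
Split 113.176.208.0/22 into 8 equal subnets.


New prefix = 22 + 3 = 25
Each subnet has 128 addresses
  113.176.208.0/25
  113.176.208.128/25
  113.176.209.0/25
  113.176.209.128/25
  113.176.210.0/25
  113.176.210.128/25
  113.176.211.0/25
  113.176.211.128/25
Subnets: 113.176.208.0/25, 113.176.208.128/25, 113.176.209.0/25, 113.176.209.128/25, 113.176.210.0/25, 113.176.210.128/25, 113.176.211.0/25, 113.176.211.128/25


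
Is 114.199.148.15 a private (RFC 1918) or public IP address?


RFC 1918 private ranges:
  10.0.0.0/8 (10.0.0.0 - 10.255.255.255)
  172.16.0.0/12 (172.16.0.0 - 172.31.255.255)
  192.168.0.0/16 (192.168.0.0 - 192.168.255.255)
Public (not in any RFC 1918 range)


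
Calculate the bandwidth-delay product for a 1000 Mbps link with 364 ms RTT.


BDP = bandwidth * RTT
= 1000 Mbps * 364 ms
= 1000 * 1e6 * 364 / 1000 bits
= 364000000 bits
= 45500000 bytes
= 44433.5938 KB
BDP = 364000000 bits (45500000 bytes)


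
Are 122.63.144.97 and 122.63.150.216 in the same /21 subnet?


Mask: 255.255.248.0
122.63.144.97 AND mask = 122.63.144.0
122.63.150.216 AND mask = 122.63.144.0
Yes, same subnet (122.63.144.0)


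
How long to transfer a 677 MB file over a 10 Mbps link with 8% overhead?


Effective throughput = 10 * (1 - 8/100) = 9.2 Mbps
File size in Mb = 677 * 8 = 5416 Mb
Time = 5416 / 9.2
Time = 588.6957 seconds


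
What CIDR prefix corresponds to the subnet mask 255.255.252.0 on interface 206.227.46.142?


Binary: 11111111.11111111.11111100.00000000
Count leading 1s
Prefix: /22


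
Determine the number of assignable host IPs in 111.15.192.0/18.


Host bits = 32 - 18 = 14
Total addresses = 2^14 = 16384
Usable = total - 2 (network and broadcast)
Usable hosts: 16382


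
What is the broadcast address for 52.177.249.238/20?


Network: 52.177.240.0/20
Host bits = 12
Set all host bits to 1:
Broadcast: 52.177.255.255


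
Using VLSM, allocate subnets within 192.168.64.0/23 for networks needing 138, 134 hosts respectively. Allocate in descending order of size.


138 hosts -> /24 (254 usable): 192.168.64.0/24
134 hosts -> /24 (254 usable): 192.168.65.0/24
Allocation: 192.168.64.0/24 (138 hosts, 254 usable); 192.168.65.0/24 (134 hosts, 254 usable)


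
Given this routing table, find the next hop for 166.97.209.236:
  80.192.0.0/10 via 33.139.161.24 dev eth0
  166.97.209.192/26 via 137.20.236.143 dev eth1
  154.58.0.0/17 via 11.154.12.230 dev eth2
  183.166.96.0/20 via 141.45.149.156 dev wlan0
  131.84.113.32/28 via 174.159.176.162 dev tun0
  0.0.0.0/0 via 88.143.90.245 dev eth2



Longest prefix match for 166.97.209.236:
  /10 80.192.0.0: no
  /26 166.97.209.192: MATCH
  /17 154.58.0.0: no
  /20 183.166.96.0: no
  /28 131.84.113.32: no
  /0 0.0.0.0: MATCH
Selected: next-hop 137.20.236.143 via eth1 (matched /26)


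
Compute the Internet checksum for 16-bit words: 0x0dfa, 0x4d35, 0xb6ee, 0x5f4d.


Sum all words (with carry folding):
+ 0x0dfa = 0x0dfa
+ 0x4d35 = 0x5b2f
+ 0xb6ee = 0x121e
+ 0x5f4d = 0x716b
One's complement: ~0x716b
Checksum = 0x8e94


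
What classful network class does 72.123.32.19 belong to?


First octet: 72
Binary: 01001000
0xxxxxxx -> Class A (1-126)
Class A, default mask 255.0.0.0 (/8)


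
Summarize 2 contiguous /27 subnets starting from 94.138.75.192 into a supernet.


Original prefix: /27
Number of subnets: 2 = 2^1
New prefix = 27 - 1 = 26
Supernet: 94.138.75.192/26


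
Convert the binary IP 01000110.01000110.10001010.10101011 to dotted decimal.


01000110 = 70
01000110 = 70
10001010 = 138
10101011 = 171
IP: 70.70.138.171


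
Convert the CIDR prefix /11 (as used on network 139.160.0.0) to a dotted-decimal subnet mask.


/11 means 11 network bits, 21 host bits
Binary: 11111111111000000000000000000000
Mask: 255.224.0.0


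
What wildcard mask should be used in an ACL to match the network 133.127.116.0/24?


Subnet mask: 255.255.255.0
Wildcard = 255.255.255.255 - subnet mask
255 - 255 = 0
255 - 255 = 0
255 - 255 = 0
255 - 0 = 255
Wildcard: 0.0.0.255


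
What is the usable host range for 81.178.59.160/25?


Network: 81.178.59.128
Broadcast: 81.178.59.255
First usable = network + 1
Last usable = broadcast - 1
Range: 81.178.59.129 to 81.178.59.254


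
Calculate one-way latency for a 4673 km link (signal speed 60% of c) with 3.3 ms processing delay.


Speed = 0.6 * 3e5 km/s = 180000 km/s
Propagation delay = 4673 / 180000 = 0.026 s = 25.9611 ms
Processing delay = 3.3 ms
Total one-way latency = 29.2611 ms


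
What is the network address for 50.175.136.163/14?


IP:   00110010.10101111.10001000.10100011
Mask: 11111111.11111100.00000000.00000000
AND operation:
Net:  00110010.10101100.00000000.00000000
Network: 50.172.0.0/14


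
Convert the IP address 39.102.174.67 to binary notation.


39 = 00100111
102 = 01100110
174 = 10101110
67 = 01000011
Binary: 00100111.01100110.10101110.01000011


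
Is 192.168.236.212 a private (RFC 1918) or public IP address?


RFC 1918 private ranges:
  10.0.0.0/8 (10.0.0.0 - 10.255.255.255)
  172.16.0.0/12 (172.16.0.0 - 172.31.255.255)
  192.168.0.0/16 (192.168.0.0 - 192.168.255.255)
Private (in 192.168.0.0/16)


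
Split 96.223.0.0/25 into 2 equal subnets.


New prefix = 25 + 1 = 26
Each subnet has 64 addresses
  96.223.0.0/26
  96.223.0.64/26
Subnets: 96.223.0.0/26, 96.223.0.64/26


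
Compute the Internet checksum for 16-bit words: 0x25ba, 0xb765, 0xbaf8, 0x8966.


Sum all words (with carry folding):
+ 0x25ba = 0x25ba
+ 0xb765 = 0xdd1f
+ 0xbaf8 = 0x9818
+ 0x8966 = 0x217f
One's complement: ~0x217f
Checksum = 0xde80


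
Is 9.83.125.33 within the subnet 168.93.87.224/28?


Subnet network: 168.93.87.224
Test IP AND mask: 9.83.125.32
No, 9.83.125.33 is not in 168.93.87.224/28


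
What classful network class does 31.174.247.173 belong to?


First octet: 31
Binary: 00011111
0xxxxxxx -> Class A (1-126)
Class A, default mask 255.0.0.0 (/8)


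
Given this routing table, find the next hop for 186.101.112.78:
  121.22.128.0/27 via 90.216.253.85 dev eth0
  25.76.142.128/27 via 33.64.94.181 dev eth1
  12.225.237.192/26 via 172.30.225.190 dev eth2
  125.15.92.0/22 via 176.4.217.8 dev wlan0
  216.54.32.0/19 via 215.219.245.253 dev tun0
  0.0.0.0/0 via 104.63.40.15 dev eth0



Longest prefix match for 186.101.112.78:
  /27 121.22.128.0: no
  /27 25.76.142.128: no
  /26 12.225.237.192: no
  /22 125.15.92.0: no
  /19 216.54.32.0: no
  /0 0.0.0.0: MATCH
Selected: next-hop 104.63.40.15 via eth0 (matched /0)


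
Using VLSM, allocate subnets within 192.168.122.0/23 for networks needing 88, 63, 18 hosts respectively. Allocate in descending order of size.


88 hosts -> /25 (126 usable): 192.168.122.0/25
63 hosts -> /25 (126 usable): 192.168.122.128/25
18 hosts -> /27 (30 usable): 192.168.123.0/27
Allocation: 192.168.122.0/25 (88 hosts, 126 usable); 192.168.122.128/25 (63 hosts, 126 usable); 192.168.123.0/27 (18 hosts, 30 usable)


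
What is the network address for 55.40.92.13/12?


IP:   00110111.00101000.01011100.00001101
Mask: 11111111.11110000.00000000.00000000
AND operation:
Net:  00110111.00100000.00000000.00000000
Network: 55.32.0.0/12


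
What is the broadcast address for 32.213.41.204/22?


Network: 32.213.40.0/22
Host bits = 10
Set all host bits to 1:
Broadcast: 32.213.43.255


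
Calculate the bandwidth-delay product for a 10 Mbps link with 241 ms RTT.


BDP = bandwidth * RTT
= 10 Mbps * 241 ms
= 10 * 1e6 * 241 / 1000 bits
= 2410000 bits
= 301250 bytes
= 294.1895 KB
BDP = 2410000 bits (301250 bytes)


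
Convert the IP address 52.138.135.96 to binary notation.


52 = 00110100
138 = 10001010
135 = 10000111
96 = 01100000
Binary: 00110100.10001010.10000111.01100000


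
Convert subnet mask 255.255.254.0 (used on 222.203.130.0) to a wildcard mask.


Subnet mask: 255.255.254.0
Wildcard = 255.255.255.255 - subnet mask
255 - 255 = 0
255 - 255 = 0
255 - 254 = 1
255 - 0 = 255
Wildcard: 0.0.1.255


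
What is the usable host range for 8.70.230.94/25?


Network: 8.70.230.0
Broadcast: 8.70.230.127
First usable = network + 1
Last usable = broadcast - 1
Range: 8.70.230.1 to 8.70.230.126


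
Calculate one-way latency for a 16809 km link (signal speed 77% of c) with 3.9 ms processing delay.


Speed = 0.77 * 3e5 km/s = 231000 km/s
Propagation delay = 16809 / 231000 = 0.0728 s = 72.7662 ms
Processing delay = 3.9 ms
Total one-way latency = 76.6662 ms


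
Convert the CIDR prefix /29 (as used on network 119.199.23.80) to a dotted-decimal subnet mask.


/29 means 29 network bits, 3 host bits
Binary: 11111111111111111111111111111000
Mask: 255.255.255.248


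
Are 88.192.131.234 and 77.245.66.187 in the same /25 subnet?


Mask: 255.255.255.128
88.192.131.234 AND mask = 88.192.131.128
77.245.66.187 AND mask = 77.245.66.128
No, different subnets (88.192.131.128 vs 77.245.66.128)


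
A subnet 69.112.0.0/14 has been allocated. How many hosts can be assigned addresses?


Host bits = 32 - 14 = 18
Total addresses = 2^18 = 262144
Usable = total - 2 (network and broadcast)
Usable hosts: 262142


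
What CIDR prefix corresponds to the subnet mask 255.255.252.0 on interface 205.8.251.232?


Binary: 11111111.11111111.11111100.00000000
Count leading 1s
Prefix: /22


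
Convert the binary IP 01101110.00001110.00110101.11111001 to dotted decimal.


01101110 = 110
00001110 = 14
00110101 = 53
11111001 = 249
IP: 110.14.53.249


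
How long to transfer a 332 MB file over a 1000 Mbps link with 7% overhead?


Effective throughput = 1000 * (1 - 7/100) = 930.0 Mbps
File size in Mb = 332 * 8 = 2656 Mb
Time = 2656 / 930.0
Time = 2.8559 seconds


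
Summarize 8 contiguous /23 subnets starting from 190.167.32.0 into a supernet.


Original prefix: /23
Number of subnets: 8 = 2^3
New prefix = 23 - 3 = 20
Supernet: 190.167.32.0/20


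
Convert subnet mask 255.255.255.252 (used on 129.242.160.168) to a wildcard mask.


Subnet mask: 255.255.255.252
Wildcard = 255.255.255.255 - subnet mask
255 - 255 = 0
255 - 255 = 0
255 - 255 = 0
255 - 252 = 3
Wildcard: 0.0.0.3


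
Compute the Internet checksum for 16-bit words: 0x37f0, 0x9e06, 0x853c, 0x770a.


Sum all words (with carry folding):
+ 0x37f0 = 0x37f0
+ 0x9e06 = 0xd5f6
+ 0x853c = 0x5b33
+ 0x770a = 0xd23d
One's complement: ~0xd23d
Checksum = 0x2dc2


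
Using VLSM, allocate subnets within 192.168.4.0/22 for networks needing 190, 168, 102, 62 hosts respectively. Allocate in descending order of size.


190 hosts -> /24 (254 usable): 192.168.4.0/24
168 hosts -> /24 (254 usable): 192.168.5.0/24
102 hosts -> /25 (126 usable): 192.168.6.0/25
62 hosts -> /26 (62 usable): 192.168.6.128/26
Allocation: 192.168.4.0/24 (190 hosts, 254 usable); 192.168.5.0/24 (168 hosts, 254 usable); 192.168.6.0/25 (102 hosts, 126 usable); 192.168.6.128/26 (62 hosts, 62 usable)


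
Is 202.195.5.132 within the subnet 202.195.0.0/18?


Subnet network: 202.195.0.0
Test IP AND mask: 202.195.0.0
Yes, 202.195.5.132 is in 202.195.0.0/18


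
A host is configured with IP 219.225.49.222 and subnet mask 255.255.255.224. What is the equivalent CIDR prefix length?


Binary: 11111111.11111111.11111111.11100000
Count leading 1s
Prefix: /27


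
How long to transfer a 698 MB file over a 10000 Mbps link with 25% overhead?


Effective throughput = 10000 * (1 - 25/100) = 7500 Mbps
File size in Mb = 698 * 8 = 5584 Mb
Time = 5584 / 7500
Time = 0.7445 seconds


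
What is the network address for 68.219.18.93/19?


IP:   01000100.11011011.00010010.01011101
Mask: 11111111.11111111.11100000.00000000
AND operation:
Net:  01000100.11011011.00000000.00000000
Network: 68.219.0.0/19


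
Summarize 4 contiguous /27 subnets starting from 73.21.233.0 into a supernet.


Original prefix: /27
Number of subnets: 4 = 2^2
New prefix = 27 - 2 = 25
Supernet: 73.21.233.0/25


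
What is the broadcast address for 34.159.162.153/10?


Network: 34.128.0.0/10
Host bits = 22
Set all host bits to 1:
Broadcast: 34.191.255.255


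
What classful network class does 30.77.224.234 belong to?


First octet: 30
Binary: 00011110
0xxxxxxx -> Class A (1-126)
Class A, default mask 255.0.0.0 (/8)


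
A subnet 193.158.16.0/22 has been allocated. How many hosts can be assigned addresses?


Host bits = 32 - 22 = 10
Total addresses = 2^10 = 1024
Usable = total - 2 (network and broadcast)
Usable hosts: 1022


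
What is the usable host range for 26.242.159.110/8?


Network: 26.0.0.0
Broadcast: 26.255.255.255
First usable = network + 1
Last usable = broadcast - 1
Range: 26.0.0.1 to 26.255.255.254


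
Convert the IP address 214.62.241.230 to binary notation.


214 = 11010110
62 = 00111110
241 = 11110001
230 = 11100110
Binary: 11010110.00111110.11110001.11100110


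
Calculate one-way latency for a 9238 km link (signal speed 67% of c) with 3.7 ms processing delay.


Speed = 0.67 * 3e5 km/s = 201000 km/s
Propagation delay = 9238 / 201000 = 0.046 s = 45.9602 ms
Processing delay = 3.7 ms
Total one-way latency = 49.6602 ms


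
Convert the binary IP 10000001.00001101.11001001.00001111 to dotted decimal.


10000001 = 129
00001101 = 13
11001001 = 201
00001111 = 15
IP: 129.13.201.15


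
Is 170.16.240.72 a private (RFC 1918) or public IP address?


RFC 1918 private ranges:
  10.0.0.0/8 (10.0.0.0 - 10.255.255.255)
  172.16.0.0/12 (172.16.0.0 - 172.31.255.255)
  192.168.0.0/16 (192.168.0.0 - 192.168.255.255)
Public (not in any RFC 1918 range)


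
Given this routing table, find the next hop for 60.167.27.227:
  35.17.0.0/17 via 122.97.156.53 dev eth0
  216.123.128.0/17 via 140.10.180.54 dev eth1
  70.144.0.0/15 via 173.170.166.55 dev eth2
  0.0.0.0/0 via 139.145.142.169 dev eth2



Longest prefix match for 60.167.27.227:
  /17 35.17.0.0: no
  /17 216.123.128.0: no
  /15 70.144.0.0: no
  /0 0.0.0.0: MATCH
Selected: next-hop 139.145.142.169 via eth2 (matched /0)


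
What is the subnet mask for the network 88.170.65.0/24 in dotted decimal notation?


/24 means 24 network bits, 8 host bits
Binary: 11111111111111111111111100000000
Mask: 255.255.255.0


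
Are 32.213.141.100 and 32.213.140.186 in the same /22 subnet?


Mask: 255.255.252.0
32.213.141.100 AND mask = 32.213.140.0
32.213.140.186 AND mask = 32.213.140.0
Yes, same subnet (32.213.140.0)


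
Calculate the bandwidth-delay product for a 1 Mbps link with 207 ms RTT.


BDP = bandwidth * RTT
= 1 Mbps * 207 ms
= 1 * 1e6 * 207 / 1000 bits
= 207000 bits
= 25875 bytes
= 25.2686 KB
BDP = 207000 bits (25875 bytes)


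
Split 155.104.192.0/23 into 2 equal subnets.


New prefix = 23 + 1 = 24
Each subnet has 256 addresses
  155.104.192.0/24
  155.104.193.0/24
Subnets: 155.104.192.0/24, 155.104.193.0/24


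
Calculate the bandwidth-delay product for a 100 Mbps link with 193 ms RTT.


BDP = bandwidth * RTT
= 100 Mbps * 193 ms
= 100 * 1e6 * 193 / 1000 bits
= 19300000 bits
= 2412500 bytes
= 2355.957 KB
BDP = 19300000 bits (2412500 bytes)


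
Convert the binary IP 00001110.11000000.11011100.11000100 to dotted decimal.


00001110 = 14
11000000 = 192
11011100 = 220
11000100 = 196
IP: 14.192.220.196


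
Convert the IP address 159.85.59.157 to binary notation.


159 = 10011111
85 = 01010101
59 = 00111011
157 = 10011101
Binary: 10011111.01010101.00111011.10011101


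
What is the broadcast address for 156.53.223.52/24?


Network: 156.53.223.0/24
Host bits = 8
Set all host bits to 1:
Broadcast: 156.53.223.255


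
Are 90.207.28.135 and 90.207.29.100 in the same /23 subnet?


Mask: 255.255.254.0
90.207.28.135 AND mask = 90.207.28.0
90.207.29.100 AND mask = 90.207.28.0
Yes, same subnet (90.207.28.0)


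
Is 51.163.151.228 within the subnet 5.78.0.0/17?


Subnet network: 5.78.0.0
Test IP AND mask: 51.163.128.0
No, 51.163.151.228 is not in 5.78.0.0/17


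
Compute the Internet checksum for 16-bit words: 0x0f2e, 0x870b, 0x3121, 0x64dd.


Sum all words (with carry folding):
+ 0x0f2e = 0x0f2e
+ 0x870b = 0x9639
+ 0x3121 = 0xc75a
+ 0x64dd = 0x2c38
One's complement: ~0x2c38
Checksum = 0xd3c7


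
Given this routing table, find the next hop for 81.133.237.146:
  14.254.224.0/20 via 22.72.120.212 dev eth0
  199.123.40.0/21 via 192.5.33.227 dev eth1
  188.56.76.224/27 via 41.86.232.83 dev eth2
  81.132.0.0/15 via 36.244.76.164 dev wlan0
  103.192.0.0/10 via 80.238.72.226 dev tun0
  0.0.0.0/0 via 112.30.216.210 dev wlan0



Longest prefix match for 81.133.237.146:
  /20 14.254.224.0: no
  /21 199.123.40.0: no
  /27 188.56.76.224: no
  /15 81.132.0.0: MATCH
  /10 103.192.0.0: no
  /0 0.0.0.0: MATCH
Selected: next-hop 36.244.76.164 via wlan0 (matched /15)


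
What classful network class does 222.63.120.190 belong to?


First octet: 222
Binary: 11011110
110xxxxx -> Class C (192-223)
Class C, default mask 255.255.255.0 (/24)


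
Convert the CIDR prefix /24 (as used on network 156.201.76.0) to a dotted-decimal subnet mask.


/24 means 24 network bits, 8 host bits
Binary: 11111111111111111111111100000000
Mask: 255.255.255.0


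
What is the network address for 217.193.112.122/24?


IP:   11011001.11000001.01110000.01111010
Mask: 11111111.11111111.11111111.00000000
AND operation:
Net:  11011001.11000001.01110000.00000000
Network: 217.193.112.0/24


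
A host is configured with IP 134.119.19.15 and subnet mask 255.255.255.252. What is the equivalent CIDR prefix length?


Binary: 11111111.11111111.11111111.11111100
Count leading 1s
Prefix: /30


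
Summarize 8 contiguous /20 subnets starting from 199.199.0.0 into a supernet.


Original prefix: /20
Number of subnets: 8 = 2^3
New prefix = 20 - 3 = 17
Supernet: 199.199.0.0/17


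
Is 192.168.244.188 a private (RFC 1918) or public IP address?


RFC 1918 private ranges:
  10.0.0.0/8 (10.0.0.0 - 10.255.255.255)
  172.16.0.0/12 (172.16.0.0 - 172.31.255.255)
  192.168.0.0/16 (192.168.0.0 - 192.168.255.255)
Private (in 192.168.0.0/16)


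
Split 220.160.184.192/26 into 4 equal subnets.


New prefix = 26 + 2 = 28
Each subnet has 16 addresses
  220.160.184.192/28
  220.160.184.208/28
  220.160.184.224/28
  220.160.184.240/28
Subnets: 220.160.184.192/28, 220.160.184.208/28, 220.160.184.224/28, 220.160.184.240/28


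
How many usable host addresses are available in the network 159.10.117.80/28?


Host bits = 32 - 28 = 4
Total addresses = 2^4 = 16
Usable = total - 2 (network and broadcast)
Usable hosts: 14


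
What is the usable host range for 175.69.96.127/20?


Network: 175.69.96.0
Broadcast: 175.69.111.255
First usable = network + 1
Last usable = broadcast - 1
Range: 175.69.96.1 to 175.69.111.254


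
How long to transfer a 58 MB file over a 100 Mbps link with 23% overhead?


Effective throughput = 100 * (1 - 23/100) = 77 Mbps
File size in Mb = 58 * 8 = 464 Mb
Time = 464 / 77
Time = 6.026 seconds


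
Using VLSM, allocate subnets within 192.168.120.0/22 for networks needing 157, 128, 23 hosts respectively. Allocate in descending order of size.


157 hosts -> /24 (254 usable): 192.168.120.0/24
128 hosts -> /24 (254 usable): 192.168.121.0/24
23 hosts -> /27 (30 usable): 192.168.122.0/27
Allocation: 192.168.120.0/24 (157 hosts, 254 usable); 192.168.121.0/24 (128 hosts, 254 usable); 192.168.122.0/27 (23 hosts, 30 usable)


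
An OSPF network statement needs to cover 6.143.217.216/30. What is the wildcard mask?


Subnet mask: 255.255.255.252
Wildcard = 255.255.255.255 - subnet mask
255 - 255 = 0
255 - 255 = 0
255 - 255 = 0
255 - 252 = 3
Wildcard: 0.0.0.3


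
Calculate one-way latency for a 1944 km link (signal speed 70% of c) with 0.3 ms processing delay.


Speed = 0.7 * 3e5 km/s = 210000 km/s
Propagation delay = 1944 / 210000 = 0.0093 s = 9.2571 ms
Processing delay = 0.3 ms
Total one-way latency = 9.5571 ms
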